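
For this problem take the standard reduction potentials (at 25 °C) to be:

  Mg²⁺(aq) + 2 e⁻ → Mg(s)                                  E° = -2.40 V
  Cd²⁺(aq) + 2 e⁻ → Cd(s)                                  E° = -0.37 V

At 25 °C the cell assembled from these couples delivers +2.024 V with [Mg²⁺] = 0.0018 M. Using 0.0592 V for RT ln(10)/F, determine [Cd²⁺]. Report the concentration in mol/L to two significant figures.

0.0011 M

Cd²⁺/Cd is the cathode, Mg²⁺/Mg the anode: E°cell = +2.03 V, n = 2.
Overall reaction: Cd²⁺(aq) + Mg(s) → Cd(s) + Mg²⁺(aq); Q = [Mg²⁺]^1/[Cd²⁺]^1.
From E = E° − (0.0592/n) log Q: log Q = (E° − E)·n/0.0592 = (+2.03 − (+2.024))·2/0.0592 = 0.2027.
So 1·log[Cd²⁺] = 1·log(0.0018) − log Q = -2.7447 − (0.2027) = -2.9474; [Cd²⁺] = 10^(-2.9474) ≈ 0.0011 M.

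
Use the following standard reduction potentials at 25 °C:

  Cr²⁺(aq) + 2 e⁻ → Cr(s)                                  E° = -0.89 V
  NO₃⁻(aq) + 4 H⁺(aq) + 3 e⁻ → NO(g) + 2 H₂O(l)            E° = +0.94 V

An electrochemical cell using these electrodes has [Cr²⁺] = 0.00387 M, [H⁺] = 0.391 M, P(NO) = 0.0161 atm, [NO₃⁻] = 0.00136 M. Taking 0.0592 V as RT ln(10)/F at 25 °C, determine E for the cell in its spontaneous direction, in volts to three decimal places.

NO₃⁻/NO is the cathode (higher E°), Cr²⁺/Cr the anode: E°cell = +0.94 − (-0.89) = +1.83 V, n = 6.
Overall: 2 NO₃⁻(aq) + 8 H⁺(aq) + 3 Cr(s) → 2 NO(g) + 4 H₂O(l) + 3 Cr²⁺(aq)
Q = P(NO)^2·[Cr²⁺]^3 / ([NO₃⁻]^2·[H⁺]^8); log Q = -1.828.
E = E° − (0.0592/n) log Q = +1.83 − (0.0592/6)(-1.828) = +1.848 V.

+1.848 V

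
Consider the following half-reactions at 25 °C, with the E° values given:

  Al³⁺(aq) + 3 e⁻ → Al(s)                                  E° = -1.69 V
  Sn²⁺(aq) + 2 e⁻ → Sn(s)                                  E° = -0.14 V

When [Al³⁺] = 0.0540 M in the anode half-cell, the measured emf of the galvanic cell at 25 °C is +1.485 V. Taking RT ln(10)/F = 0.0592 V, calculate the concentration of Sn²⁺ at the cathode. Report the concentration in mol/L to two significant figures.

Sn²⁺/Sn is the cathode, Al³⁺/Al the anode: E°cell = +1.55 V, n = 6.
Overall reaction: 3 Sn²⁺(aq) + 2 Al(s) → 3 Sn(s) + 2 Al³⁺(aq); Q = [Al³⁺]^2/[Sn²⁺]^3.
From E = E° − (0.0592/n) log Q: log Q = (E° − E)·n/0.0592 = (+1.55 − (+1.485))·6/0.0592 = 6.5878.
So 3·log[Sn²⁺] = 2·log(0.054) − log Q = -2.5352 − (6.5878) = -9.1230; log[Sn²⁺] = -9.1230 / 3 = -3.0410; [Sn²⁺] = 10^(-3.0410) ≈ 0.00091 M.

0.00091 M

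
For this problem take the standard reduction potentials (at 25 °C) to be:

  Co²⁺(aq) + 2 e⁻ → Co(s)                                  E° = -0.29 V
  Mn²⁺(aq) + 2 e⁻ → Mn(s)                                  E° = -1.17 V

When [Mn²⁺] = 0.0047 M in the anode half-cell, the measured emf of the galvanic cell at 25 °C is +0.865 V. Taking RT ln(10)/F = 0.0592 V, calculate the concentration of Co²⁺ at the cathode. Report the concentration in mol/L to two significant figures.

0.0015 M

Co²⁺/Co is the cathode, Mn²⁺/Mn the anode: E°cell = +0.88 V, n = 2.
Overall reaction: Co²⁺(aq) + Mn(s) → Co(s) + Mn²⁺(aq); Q = [Mn²⁺]^1/[Co²⁺]^1.
From E = E° − (0.0592/n) log Q: log Q = (E° − E)·n/0.0592 = (+0.88 − (+0.865))·2/0.0592 = 0.5068.
So 1·log[Co²⁺] = 1·log(0.0047) − log Q = -2.3279 − (0.5068) = -2.8347; [Co²⁺] = 10^(-2.8347) ≈ 0.0015 M.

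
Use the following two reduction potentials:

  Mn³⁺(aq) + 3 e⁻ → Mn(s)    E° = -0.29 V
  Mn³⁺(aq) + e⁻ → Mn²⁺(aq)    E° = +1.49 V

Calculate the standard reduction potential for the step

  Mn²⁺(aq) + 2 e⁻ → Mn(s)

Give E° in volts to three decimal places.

Sequential free energies add, so n₃E°₃ = n₁E°₁ + n₂E°₂.
With n₃ = 3, and the known step contributing 1×(+1.49) V, the unknown satisfies 2·E° = 3×(-0.29) − 1×(+1.49) = -2.360.
E° = -2.360 / 2 = -1.180 V.

-1.180 V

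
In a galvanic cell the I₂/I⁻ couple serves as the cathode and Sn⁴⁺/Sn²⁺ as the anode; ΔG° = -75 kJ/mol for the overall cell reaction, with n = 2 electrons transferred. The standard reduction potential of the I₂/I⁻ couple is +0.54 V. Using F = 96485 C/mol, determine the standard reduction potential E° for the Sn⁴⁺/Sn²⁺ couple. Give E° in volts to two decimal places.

E°cell = −ΔG°/(nF) = −(-75×10³)/((2)(96485)) = +0.389 V.
Since I₂/I⁻ is the cathode and Sn⁴⁺/Sn²⁺ the anode, E°cell = E°(I₂/I⁻) − E°(Sn⁴⁺/Sn²⁺).
So E°(Sn⁴⁺/Sn²⁺) = E°(I₂/I⁻) − E°cell = (+0.54) − (+0.389) = +0.15 V.

+0.15 V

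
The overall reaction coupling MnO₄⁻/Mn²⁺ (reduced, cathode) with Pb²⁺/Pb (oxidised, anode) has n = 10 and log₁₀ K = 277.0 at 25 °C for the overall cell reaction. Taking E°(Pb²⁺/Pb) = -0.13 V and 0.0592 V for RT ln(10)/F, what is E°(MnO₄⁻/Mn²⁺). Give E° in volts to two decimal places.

E°cell = (0.0592/n)·log K = (0.0592/10)(277.0) = +1.640 V.
Since MnO₄⁻/Mn²⁺ is the cathode and Pb²⁺/Pb the anode, E°cell = E°(MnO₄⁻/Mn²⁺) − E°(Pb²⁺/Pb).
So E°(MnO₄⁻/Mn²⁺) = E°cell + E°(Pb²⁺/Pb) = +1.640 + (-0.13) = +1.51 V.

+1.51 V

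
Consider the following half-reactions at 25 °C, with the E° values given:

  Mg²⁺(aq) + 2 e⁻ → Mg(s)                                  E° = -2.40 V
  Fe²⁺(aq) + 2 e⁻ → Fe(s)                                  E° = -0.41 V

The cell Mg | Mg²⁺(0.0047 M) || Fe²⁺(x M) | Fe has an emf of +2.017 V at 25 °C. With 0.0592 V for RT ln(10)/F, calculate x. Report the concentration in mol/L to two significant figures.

Fe²⁺/Fe is the cathode, Mg²⁺/Mg the anode: E°cell = +1.99 V, n = 2.
Overall reaction: Fe²⁺(aq) + Mg(s) → Fe(s) + Mg²⁺(aq); Q = [Mg²⁺]^1/[Fe²⁺]^1.
From E = E° − (0.0592/n) log Q: log Q = (E° − E)·n/0.0592 = (+1.99 − (+2.017))·2/0.0592 = -0.9122.
So 1·log[Fe²⁺] = 1·log(0.0047) − log Q = -2.3279 − (-0.9122) = -1.4157; [Fe²⁺] = 10^(-1.4157) ≈ 0.038 M.

0.038 M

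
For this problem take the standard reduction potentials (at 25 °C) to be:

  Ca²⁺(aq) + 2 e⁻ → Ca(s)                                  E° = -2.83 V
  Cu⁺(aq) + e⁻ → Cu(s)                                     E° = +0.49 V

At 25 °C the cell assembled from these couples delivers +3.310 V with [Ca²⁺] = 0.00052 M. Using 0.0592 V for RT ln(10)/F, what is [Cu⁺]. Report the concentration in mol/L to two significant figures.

0.015 M

Cu⁺/Cu is the cathode, Ca²⁺/Ca the anode: E°cell = +3.32 V, n = 2.
Overall reaction: 2 Cu⁺(aq) + Ca(s) → 2 Cu(s) + Ca²⁺(aq); Q = [Ca²⁺]^1/[Cu⁺]^2.
From E = E° − (0.0592/n) log Q: log Q = (E° − E)·n/0.0592 = (+3.32 − (+3.310))·2/0.0592 = 0.3378.
So 2·log[Cu⁺] = 1·log(0.00052) − log Q = -3.2840 − (0.3378) = -3.6218; log[Cu⁺] = -3.6218 / 2 = -1.8109; [Cu⁺] = 10^(-1.8109) ≈ 0.015 M.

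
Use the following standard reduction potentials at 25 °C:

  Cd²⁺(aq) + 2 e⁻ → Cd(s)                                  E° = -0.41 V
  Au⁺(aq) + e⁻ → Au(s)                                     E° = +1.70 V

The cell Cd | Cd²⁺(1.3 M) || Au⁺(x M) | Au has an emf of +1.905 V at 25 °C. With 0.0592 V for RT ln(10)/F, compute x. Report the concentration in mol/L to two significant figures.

Au⁺/Au is the cathode, Cd²⁺/Cd the anode: E°cell = +2.11 V, n = 2.
Overall reaction: 2 Au⁺(aq) + Cd(s) → 2 Au(s) + Cd²⁺(aq); Q = [Cd²⁺]^1/[Au⁺]^2.
From E = E° − (0.0592/n) log Q: log Q = (E° − E)·n/0.0592 = (+2.11 − (+1.905))·2/0.0592 = 6.9257.
So 2·log[Au⁺] = 1·log(1.3) − log Q = 0.1139 − (6.9257) = -6.8118; log[Au⁺] = -6.8118 / 2 = -3.4059; [Au⁺] = 10^(-3.4059) ≈ 0.00039 M.

0.00039 M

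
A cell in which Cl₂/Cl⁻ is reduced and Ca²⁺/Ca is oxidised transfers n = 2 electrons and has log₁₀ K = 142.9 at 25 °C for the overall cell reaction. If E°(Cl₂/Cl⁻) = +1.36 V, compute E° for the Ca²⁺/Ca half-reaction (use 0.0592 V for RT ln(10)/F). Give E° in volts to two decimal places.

-2.87 V

E°cell = (0.0592/n)·log K = (0.0592/2)(142.9) = +4.230 V.
Since Cl₂/Cl⁻ is the cathode and Ca²⁺/Ca the anode, E°cell = E°(Cl₂/Cl⁻) − E°(Ca²⁺/Ca).
So E°(Ca²⁺/Ca) = E°(Cl₂/Cl⁻) − E°cell = (+1.36) − (+4.230) = -2.87 V.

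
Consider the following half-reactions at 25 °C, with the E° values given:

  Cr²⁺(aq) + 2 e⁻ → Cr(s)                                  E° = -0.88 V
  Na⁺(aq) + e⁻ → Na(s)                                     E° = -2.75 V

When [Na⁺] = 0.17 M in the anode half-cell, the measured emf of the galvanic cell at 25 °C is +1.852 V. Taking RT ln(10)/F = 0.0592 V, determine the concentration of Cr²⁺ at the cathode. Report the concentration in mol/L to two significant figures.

0.0071 M

Cr²⁺/Cr is the cathode, Na⁺/Na the anode: E°cell = +1.87 V, n = 2.
Overall reaction: Cr²⁺(aq) + 2 Na(s) → Cr(s) + 2 Na⁺(aq); Q = [Na⁺]^2/[Cr²⁺]^1.
From E = E° − (0.0592/n) log Q: log Q = (E° − E)·n/0.0592 = (+1.87 − (+1.852))·2/0.0592 = 0.6081.
So 1·log[Cr²⁺] = 2·log(0.17) − log Q = -1.5391 − (0.6081) = -2.1472; [Cr²⁺] = 10^(-2.1472) ≈ 0.0071 M.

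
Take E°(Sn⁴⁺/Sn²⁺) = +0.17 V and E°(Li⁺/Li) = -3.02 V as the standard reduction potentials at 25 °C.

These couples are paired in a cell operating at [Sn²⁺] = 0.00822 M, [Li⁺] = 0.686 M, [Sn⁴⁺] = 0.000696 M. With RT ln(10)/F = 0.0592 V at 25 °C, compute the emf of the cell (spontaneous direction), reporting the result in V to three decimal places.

+3.168 V

Sn⁴⁺/Sn²⁺ is the cathode (higher E°), Li⁺/Li the anode: E°cell = +0.17 − (-3.02) = +3.19 V, n = 2.
Overall: Sn⁴⁺(aq) + 2 Li(s) → Sn²⁺(aq) + 2 Li⁺(aq)
Q = [Sn²⁺]·[Li⁺]^2 / ([Sn⁴⁺]); log Q = 0.745.
E = E° − (0.0592/n) log Q = +3.19 − (0.0592/2)(0.745) = +3.168 V.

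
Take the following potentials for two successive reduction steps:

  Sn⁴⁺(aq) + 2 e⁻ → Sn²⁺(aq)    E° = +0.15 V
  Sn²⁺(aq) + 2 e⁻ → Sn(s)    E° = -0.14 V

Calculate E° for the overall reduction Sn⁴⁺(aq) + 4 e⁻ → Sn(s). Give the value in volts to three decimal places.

Standard free energies of sequential steps add: ΔG°₃ = ΔG°₁ + ΔG°₂, so n₃E°₃ = n₁E°₁ + n₂E°₂.
E°₃ = (2×+0.15 + 2×-0.14) / 4 = (+0.020) / 4 = +0.005 V.

+0.005 V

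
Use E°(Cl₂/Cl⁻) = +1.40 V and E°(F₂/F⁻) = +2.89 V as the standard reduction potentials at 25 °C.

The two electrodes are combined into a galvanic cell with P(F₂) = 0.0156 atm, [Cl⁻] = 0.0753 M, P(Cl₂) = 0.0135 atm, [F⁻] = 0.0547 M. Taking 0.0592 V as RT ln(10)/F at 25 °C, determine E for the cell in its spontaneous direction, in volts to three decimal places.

+1.500 V

F₂/F⁻ is the cathode (higher E°), Cl₂/Cl⁻ the anode: E°cell = +2.89 − (+1.40) = +1.49 V, n = 2.
Overall: F₂(g) + 2 Cl⁻(aq) → 2 F⁻(aq) + Cl₂(g)
Q = [F⁻]^2·P(Cl₂) / (P(F₂)·[Cl⁻]^2); log Q = -0.340.
E = E° − (0.0592/n) log Q = +1.49 − (0.0592/2)(-0.340) = +1.500 V.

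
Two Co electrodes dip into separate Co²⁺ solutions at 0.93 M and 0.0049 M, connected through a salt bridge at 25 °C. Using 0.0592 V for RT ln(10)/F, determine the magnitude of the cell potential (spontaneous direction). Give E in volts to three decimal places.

+0.067 V

For a concentration cell E°cell = 0. The 0.93 M side is the cathode (reduction is favoured where [Co²⁺] is higher).
With n = 2, E = −(0.0592/2) log([Co²⁺]ₐₙ/[Co²⁺]꜀ₐₜ) = −(0.0592/2) log(0.0049/0.93) = −(0.0592/2)(-2.278) = +0.067 V.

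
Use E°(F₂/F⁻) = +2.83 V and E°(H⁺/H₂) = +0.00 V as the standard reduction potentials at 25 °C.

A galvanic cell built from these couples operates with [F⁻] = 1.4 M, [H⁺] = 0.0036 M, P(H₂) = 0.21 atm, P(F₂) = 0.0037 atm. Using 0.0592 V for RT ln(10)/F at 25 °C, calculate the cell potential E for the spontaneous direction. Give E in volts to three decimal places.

F₂/F⁻ is the cathode (higher E°), H⁺/H₂ the anode: E°cell = +2.83 − (+0.00) = +2.83 V, n = 2.
Overall: F₂(g) + H₂(g) → 2 F⁻(aq) + 2 H⁺(aq)
Q = [F⁻]^2·[H⁺]^2 / (P(F₂)·P(H₂)); log Q = -1.486.
E = E° − (0.0592/n) log Q = +2.83 − (0.0592/2)(-1.486) = +2.874 V.

+2.874 V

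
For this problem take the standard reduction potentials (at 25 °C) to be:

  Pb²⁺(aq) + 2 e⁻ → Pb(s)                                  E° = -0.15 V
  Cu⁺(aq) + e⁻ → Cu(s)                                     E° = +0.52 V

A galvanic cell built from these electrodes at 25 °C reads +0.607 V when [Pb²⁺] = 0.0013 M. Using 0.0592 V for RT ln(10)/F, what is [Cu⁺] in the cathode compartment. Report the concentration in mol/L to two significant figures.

Cu⁺/Cu is the cathode, Pb²⁺/Pb the anode: E°cell = +0.67 V, n = 2.
Overall reaction: 2 Cu⁺(aq) + Pb(s) → 2 Cu(s) + Pb²⁺(aq); Q = [Pb²⁺]^1/[Cu⁺]^2.
From E = E° − (0.0592/n) log Q: log Q = (E° − E)·n/0.0592 = (+0.67 − (+0.607))·2/0.0592 = 2.1284.
So 2·log[Cu⁺] = 1·log(0.0013) − log Q = -2.8861 − (2.1284) = -5.0145; log[Cu⁺] = -5.0145 / 2 = -2.5072; [Cu⁺] = 10^(-2.5072) ≈ 0.0031 M.

0.0031 M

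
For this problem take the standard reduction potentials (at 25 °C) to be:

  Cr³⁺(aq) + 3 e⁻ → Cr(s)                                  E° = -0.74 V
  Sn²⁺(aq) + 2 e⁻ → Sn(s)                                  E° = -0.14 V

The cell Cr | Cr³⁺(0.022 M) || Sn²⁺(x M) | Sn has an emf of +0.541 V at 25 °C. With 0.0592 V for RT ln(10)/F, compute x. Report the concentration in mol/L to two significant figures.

Sn²⁺/Sn is the cathode, Cr³⁺/Cr the anode: E°cell = +0.60 V, n = 6.
Overall reaction: 3 Sn²⁺(aq) + 2 Cr(s) → 3 Sn(s) + 2 Cr³⁺(aq); Q = [Cr³⁺]^2/[Sn²⁺]^3.
From E = E° − (0.0592/n) log Q: log Q = (E° − E)·n/0.0592 = (+0.60 − (+0.541))·6/0.0592 = 5.9797.
So 3·log[Sn²⁺] = 2·log(0.022) − log Q = -3.3152 − (5.9797) = -9.2949; log[Sn²⁺] = -9.2949 / 3 = -3.0983; [Sn²⁺] = 10^(-3.0983) ≈ 0.00080 M.

0.00080 M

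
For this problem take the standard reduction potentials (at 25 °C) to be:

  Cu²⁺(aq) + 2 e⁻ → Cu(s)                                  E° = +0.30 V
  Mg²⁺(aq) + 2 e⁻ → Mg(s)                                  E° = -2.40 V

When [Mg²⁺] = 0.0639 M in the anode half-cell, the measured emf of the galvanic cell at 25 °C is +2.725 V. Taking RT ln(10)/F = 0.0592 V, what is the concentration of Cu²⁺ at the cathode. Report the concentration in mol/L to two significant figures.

Cu²⁺/Cu is the cathode, Mg²⁺/Mg the anode: E°cell = +2.70 V, n = 2.
Overall reaction: Cu²⁺(aq) + Mg(s) → Cu(s) + Mg²⁺(aq); Q = [Mg²⁺]^1/[Cu²⁺]^1.
From E = E° − (0.0592/n) log Q: log Q = (E° − E)·n/0.0592 = (+2.70 − (+2.725))·2/0.0592 = -0.8446.
So 1·log[Cu²⁺] = 1·log(0.0639) − log Q = -1.1945 − (-0.8446) = -0.3499; [Cu²⁺] = 10^(-0.3499) ≈ 0.45 M.

0.45 M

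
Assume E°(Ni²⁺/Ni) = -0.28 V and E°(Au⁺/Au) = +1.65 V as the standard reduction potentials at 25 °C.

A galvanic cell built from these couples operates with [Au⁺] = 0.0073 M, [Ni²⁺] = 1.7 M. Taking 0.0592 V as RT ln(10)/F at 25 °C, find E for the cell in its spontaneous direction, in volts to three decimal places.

+1.797 V

Au⁺/Au is the cathode (higher E°), Ni²⁺/Ni the anode: E°cell = +1.65 − (-0.28) = +1.93 V, n = 2.
Overall: 2 Au⁺(aq) + Ni(s) → 2 Au(s) + Ni²⁺(aq)
Q = [Ni²⁺] / ([Au⁺]^2); log Q = 4.504.
E = E° − (0.0592/n) log Q = +1.93 − (0.0592/2)(4.504) = +1.797 V.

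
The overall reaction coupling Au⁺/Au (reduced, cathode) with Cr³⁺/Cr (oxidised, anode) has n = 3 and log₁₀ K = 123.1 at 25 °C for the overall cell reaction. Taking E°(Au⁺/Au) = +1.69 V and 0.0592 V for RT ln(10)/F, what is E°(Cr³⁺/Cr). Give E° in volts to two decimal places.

E°cell = (0.0592/n)·log K = (0.0592/3)(123.1) = +2.429 V.
Since Au⁺/Au is the cathode and Cr³⁺/Cr the anode, E°cell = E°(Au⁺/Au) − E°(Cr³⁺/Cr).
So E°(Cr³⁺/Cr) = E°(Au⁺/Au) − E°cell = (+1.69) − (+2.429) = -0.74 V.

-0.74 V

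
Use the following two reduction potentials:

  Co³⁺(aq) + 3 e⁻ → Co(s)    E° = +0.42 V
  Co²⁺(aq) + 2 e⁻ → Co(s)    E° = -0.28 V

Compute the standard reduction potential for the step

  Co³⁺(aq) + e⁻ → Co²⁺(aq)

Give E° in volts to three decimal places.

+1.820 V

Sequential free energies add, so n₃E°₃ = n₁E°₁ + n₂E°₂.
With n₃ = 3, and the known step contributing 2×(-0.28) V, the unknown satisfies 1·E° = 3×(+0.42) − 2×(-0.28) = +1.820.
E° = +1.820 / 1 = +1.820 V.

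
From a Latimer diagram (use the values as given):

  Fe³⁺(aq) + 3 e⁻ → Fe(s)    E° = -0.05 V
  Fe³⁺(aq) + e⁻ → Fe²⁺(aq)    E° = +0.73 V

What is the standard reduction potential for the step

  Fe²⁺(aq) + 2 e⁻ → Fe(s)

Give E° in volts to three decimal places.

-0.440 V

Sequential free energies add, so n₃E°₃ = n₁E°₁ + n₂E°₂.
With n₃ = 3, and the known step contributing 1×(+0.73) V, the unknown satisfies 2·E° = 3×(-0.05) − 1×(+0.73) = -0.880.
E° = -0.880 / 2 = -0.440 V.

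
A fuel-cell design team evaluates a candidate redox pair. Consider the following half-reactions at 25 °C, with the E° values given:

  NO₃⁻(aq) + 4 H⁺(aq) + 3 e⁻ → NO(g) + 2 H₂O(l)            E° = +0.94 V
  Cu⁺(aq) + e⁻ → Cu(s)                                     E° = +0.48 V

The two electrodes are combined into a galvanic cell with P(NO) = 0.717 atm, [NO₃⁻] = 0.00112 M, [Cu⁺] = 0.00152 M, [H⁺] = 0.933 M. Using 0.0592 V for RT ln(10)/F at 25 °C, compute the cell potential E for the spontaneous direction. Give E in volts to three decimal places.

NO₃⁻/NO is the cathode (higher E°), Cu⁺/Cu the anode: E°cell = +0.94 − (+0.48) = +0.46 V, n = 3.
Overall: NO₃⁻(aq) + 4 H⁺(aq) + 3 Cu(s) → NO(g) + 2 H₂O(l) + 3 Cu⁺(aq)
Q = P(NO)·[Cu⁺]^3 / ([NO₃⁻]·[H⁺]^4); log Q = -5.528.
E = E° − (0.0592/n) log Q = +0.46 − (0.0592/3)(-5.528) = +0.569 V.

+0.569 V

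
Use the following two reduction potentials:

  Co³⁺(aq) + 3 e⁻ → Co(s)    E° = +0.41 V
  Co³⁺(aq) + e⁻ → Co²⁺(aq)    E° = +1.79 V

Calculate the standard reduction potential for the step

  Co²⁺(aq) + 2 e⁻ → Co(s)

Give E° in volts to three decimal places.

-0.280 V

Sequential free energies add, so n₃E°₃ = n₁E°₁ + n₂E°₂.
With n₃ = 3, and the known step contributing 1×(+1.79) V, the unknown satisfies 2·E° = 3×(+0.41) − 1×(+1.79) = -0.560.
E° = -0.560 / 2 = -0.280 V.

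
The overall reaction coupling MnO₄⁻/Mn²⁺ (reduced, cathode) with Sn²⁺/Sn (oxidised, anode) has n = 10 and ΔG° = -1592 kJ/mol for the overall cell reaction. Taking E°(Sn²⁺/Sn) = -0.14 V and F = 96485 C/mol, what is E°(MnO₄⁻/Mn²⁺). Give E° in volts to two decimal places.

+1.51 V

E°cell = −ΔG°/(nF) = −(-1592×10³)/((10)(96485)) = +1.650 V.
Since MnO₄⁻/Mn²⁺ is the cathode and Sn²⁺/Sn the anode, E°cell = E°(MnO₄⁻/Mn²⁺) − E°(Sn²⁺/Sn).
So E°(MnO₄⁻/Mn²⁺) = E°cell + E°(Sn²⁺/Sn) = +1.650 + (-0.14) = +1.51 V.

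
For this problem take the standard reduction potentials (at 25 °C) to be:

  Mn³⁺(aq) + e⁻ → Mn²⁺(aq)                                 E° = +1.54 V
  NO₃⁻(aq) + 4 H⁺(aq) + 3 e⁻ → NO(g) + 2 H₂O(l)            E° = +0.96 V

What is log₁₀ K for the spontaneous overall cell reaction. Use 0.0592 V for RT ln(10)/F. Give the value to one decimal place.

Cathode: Mn³⁺/Mn²⁺; anode: NO₃⁻/NO. E°cell = +0.58 V, n = 3.
log K = nE°cell / 0.0592 = (3)(+0.58) / 0.0592 = 29.4.

29.4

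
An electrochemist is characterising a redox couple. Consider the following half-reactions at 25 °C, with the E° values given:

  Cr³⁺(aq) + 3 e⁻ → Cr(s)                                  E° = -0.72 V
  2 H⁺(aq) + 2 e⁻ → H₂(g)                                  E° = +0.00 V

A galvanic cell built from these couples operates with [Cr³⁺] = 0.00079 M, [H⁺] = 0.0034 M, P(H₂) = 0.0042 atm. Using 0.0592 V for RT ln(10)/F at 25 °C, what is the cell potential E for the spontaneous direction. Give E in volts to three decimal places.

H⁺/H₂ is the cathode (higher E°), Cr³⁺/Cr the anode: E°cell = +0.00 − (-0.72) = +0.72 V, n = 6.
Overall: 6 H⁺(aq) + 2 Cr(s) → 3 H₂(g) + 2 Cr³⁺(aq)
Q = P(H₂)^3·[Cr³⁺]^2 / ([H⁺]^6); log Q = 1.476.
E = E° − (0.0592/n) log Q = +0.72 − (0.0592/6)(1.476) = +0.705 V.

+0.705 V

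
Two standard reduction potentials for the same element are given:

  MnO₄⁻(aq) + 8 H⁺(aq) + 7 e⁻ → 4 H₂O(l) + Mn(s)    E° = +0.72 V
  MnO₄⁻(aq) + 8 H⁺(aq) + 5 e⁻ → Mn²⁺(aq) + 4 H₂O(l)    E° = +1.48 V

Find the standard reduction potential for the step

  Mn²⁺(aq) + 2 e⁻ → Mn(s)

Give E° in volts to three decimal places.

-1.180 V

Sequential free energies add, so n₃E°₃ = n₁E°₁ + n₂E°₂.
With n₃ = 7, and the known step contributing 5×(+1.48) V, the unknown satisfies 2·E° = 7×(+0.72) − 5×(+1.48) = -2.360.
E° = -2.360 / 2 = -1.180 V.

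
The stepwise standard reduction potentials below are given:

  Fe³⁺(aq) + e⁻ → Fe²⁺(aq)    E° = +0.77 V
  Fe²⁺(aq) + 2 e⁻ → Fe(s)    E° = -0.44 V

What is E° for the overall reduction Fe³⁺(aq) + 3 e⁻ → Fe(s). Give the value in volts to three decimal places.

Adding the free-energy changes (−nFE°) of the two steps gives −n₃FE°₃ = −n₁FE°₁ − n₂FE°₂.
E°₃ = (1×+0.77 + 2×-0.44) / 3 = (-0.110) / 3 = -0.037 V.

-0.037 V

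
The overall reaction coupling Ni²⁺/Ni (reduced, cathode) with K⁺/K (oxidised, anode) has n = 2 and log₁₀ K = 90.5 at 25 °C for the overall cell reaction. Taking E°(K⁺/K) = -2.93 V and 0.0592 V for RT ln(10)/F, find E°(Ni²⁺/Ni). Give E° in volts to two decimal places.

-0.25 V

E°cell = (0.0592/n)·log K = (0.0592/2)(90.5) = +2.679 V.
Since Ni²⁺/Ni is the cathode and K⁺/K the anode, E°cell = E°(Ni²⁺/Ni) − E°(K⁺/K).
So E°(Ni²⁺/Ni) = E°cell + E°(K⁺/K) = +2.679 + (-2.93) = -0.25 V.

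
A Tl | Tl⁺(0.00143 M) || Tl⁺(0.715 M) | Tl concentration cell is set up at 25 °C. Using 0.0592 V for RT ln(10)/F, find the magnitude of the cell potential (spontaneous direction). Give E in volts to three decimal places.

For a concentration cell E°cell = 0. The 0.715 M side is the cathode (reduction is favoured where [Tl⁺] is higher).
With n = 1, E = −(0.0592/1) log([Tl⁺]ₐₙ/[Tl⁺]꜀ₐₜ) = −(0.0592/1) log(0.00143/0.715) = −(0.0592/1)(-2.699) = +0.160 V.

+0.160 V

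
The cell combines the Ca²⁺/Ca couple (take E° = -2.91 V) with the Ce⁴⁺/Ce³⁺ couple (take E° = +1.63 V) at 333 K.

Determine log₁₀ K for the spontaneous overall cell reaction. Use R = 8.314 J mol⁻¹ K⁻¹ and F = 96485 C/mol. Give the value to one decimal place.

137.4

Cathode: Ce⁴⁺/Ce³⁺; anode: Ca²⁺/Ca. E°cell = (+1.63) − (-2.91) = +4.54 V, with n = 2.
ΔG° = −nFE° = −RT ln K, so ln K = nFE°/(RT) = (2)(96485)(+4.54) / ((8.314)(333)) = 316.440.
log₁₀ K = 316.440 / ln 10 = 137.4.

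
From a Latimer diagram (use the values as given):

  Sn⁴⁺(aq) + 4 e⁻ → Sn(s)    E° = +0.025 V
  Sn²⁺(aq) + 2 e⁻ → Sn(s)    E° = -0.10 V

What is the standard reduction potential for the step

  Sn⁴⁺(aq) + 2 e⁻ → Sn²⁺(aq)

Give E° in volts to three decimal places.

+0.150 V

Sequential free energies add, so n₃E°₃ = n₁E°₁ + n₂E°₂.
With n₃ = 4, and the known step contributing 2×(-0.10) V, the unknown satisfies 2·E° = 4×(+0.025) − 2×(-0.10) = +0.300.
E° = +0.300 / 2 = +0.150 V.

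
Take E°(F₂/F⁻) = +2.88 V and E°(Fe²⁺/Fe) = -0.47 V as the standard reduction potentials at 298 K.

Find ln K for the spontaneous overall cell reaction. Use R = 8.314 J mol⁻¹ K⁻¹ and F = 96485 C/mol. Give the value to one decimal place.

260.9

Cathode: F₂/F⁻; anode: Fe²⁺/Fe. E°cell = (+2.88) − (-0.47) = +3.35 V, with n = 2.
ΔG° = −nFE° = −RT ln K, so ln K = nFE°/(RT) = (2)(96485)(+3.35) / ((8.314)(298)) = 260.921.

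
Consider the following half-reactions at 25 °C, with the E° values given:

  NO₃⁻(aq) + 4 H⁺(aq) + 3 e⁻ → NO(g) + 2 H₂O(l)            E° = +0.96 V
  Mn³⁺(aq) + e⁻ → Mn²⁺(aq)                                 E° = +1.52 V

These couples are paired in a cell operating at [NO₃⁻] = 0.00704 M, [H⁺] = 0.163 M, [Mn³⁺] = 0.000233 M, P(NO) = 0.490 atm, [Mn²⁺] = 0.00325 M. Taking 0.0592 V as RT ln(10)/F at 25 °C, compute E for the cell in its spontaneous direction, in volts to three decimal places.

Mn³⁺/Mn²⁺ is the cathode (higher E°), NO₃⁻/NO the anode: E°cell = +1.52 − (+0.96) = +0.56 V, n = 3.
Overall: 3 Mn³⁺(aq) + NO(g) + 2 H₂O(l) → 3 Mn²⁺(aq) + NO₃⁻(aq) + 4 H⁺(aq)
Q = [Mn²⁺]^3·[NO₃⁻]·[H⁺]^4 / ([Mn³⁺]^3·P(NO)); log Q = -1.560.
E = E° − (0.0592/n) log Q = +0.56 − (0.0592/3)(-1.560) = +0.591 V.

+0.591 V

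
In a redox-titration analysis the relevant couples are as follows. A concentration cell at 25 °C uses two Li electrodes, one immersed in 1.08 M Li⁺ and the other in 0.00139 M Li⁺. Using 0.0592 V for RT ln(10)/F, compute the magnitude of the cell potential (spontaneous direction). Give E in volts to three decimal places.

+0.171 V

For a concentration cell E°cell = 0. The 1.08 M side is the cathode (reduction is favoured where [Li⁺] is higher).
With n = 1, E = −(0.0592/1) log([Li⁺]ₐₙ/[Li⁺]꜀ₐₜ) = −(0.0592/1) log(0.00139/1.08) = −(0.0592/1)(-2.890) = +0.171 V.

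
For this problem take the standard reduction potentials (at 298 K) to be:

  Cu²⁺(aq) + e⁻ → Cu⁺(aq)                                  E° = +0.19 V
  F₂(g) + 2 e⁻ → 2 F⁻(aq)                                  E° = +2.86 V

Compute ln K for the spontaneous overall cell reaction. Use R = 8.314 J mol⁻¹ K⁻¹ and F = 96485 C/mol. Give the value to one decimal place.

Cathode: F₂/F⁻; anode: Cu²⁺/Cu⁺. E°cell = (+2.86) − (+0.19) = +2.67 V, with n = 2.
ΔG° = −nFE° = −RT ln K, so ln K = nFE°/(RT) = (2)(96485)(+2.67) / ((8.314)(298)) = 207.958.

208.0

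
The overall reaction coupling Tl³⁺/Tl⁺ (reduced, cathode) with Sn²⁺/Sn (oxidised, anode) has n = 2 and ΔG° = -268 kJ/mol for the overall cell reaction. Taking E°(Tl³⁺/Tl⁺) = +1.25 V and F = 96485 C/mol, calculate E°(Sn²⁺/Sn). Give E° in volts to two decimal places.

-0.14 V

E°cell = −ΔG°/(nF) = −(-268×10³)/((2)(96485)) = +1.389 V.
Since Tl³⁺/Tl⁺ is the cathode and Sn²⁺/Sn the anode, E°cell = E°(Tl³⁺/Tl⁺) − E°(Sn²⁺/Sn).
So E°(Sn²⁺/Sn) = E°(Tl³⁺/Tl⁺) − E°cell = (+1.25) − (+1.389) = -0.14 V.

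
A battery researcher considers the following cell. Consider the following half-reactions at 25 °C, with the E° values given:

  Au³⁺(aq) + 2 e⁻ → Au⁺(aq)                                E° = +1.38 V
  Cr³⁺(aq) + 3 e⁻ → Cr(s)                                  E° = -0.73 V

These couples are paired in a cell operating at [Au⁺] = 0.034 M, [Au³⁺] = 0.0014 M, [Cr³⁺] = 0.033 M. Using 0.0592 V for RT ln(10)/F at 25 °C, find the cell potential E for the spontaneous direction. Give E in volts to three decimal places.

Au³⁺/Au⁺ is the cathode (higher E°), Cr³⁺/Cr the anode: E°cell = +1.38 − (-0.73) = +2.11 V, n = 6.
Overall: 3 Au³⁺(aq) + 2 Cr(s) → 3 Au⁺(aq) + 2 Cr³⁺(aq)
Q = [Au⁺]^3·[Cr³⁺]^2 / ([Au³⁺]^3); log Q = 1.193.
E = E° − (0.0592/n) log Q = +2.11 − (0.0592/6)(1.193) = +2.098 V.

+2.098 V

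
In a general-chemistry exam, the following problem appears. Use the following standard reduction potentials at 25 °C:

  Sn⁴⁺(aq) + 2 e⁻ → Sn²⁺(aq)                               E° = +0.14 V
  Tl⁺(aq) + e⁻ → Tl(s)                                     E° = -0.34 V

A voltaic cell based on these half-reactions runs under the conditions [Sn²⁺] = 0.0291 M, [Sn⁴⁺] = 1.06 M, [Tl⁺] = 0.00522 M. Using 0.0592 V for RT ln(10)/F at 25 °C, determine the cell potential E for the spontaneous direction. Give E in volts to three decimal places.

+0.661 V

Sn⁴⁺/Sn²⁺ is the cathode (higher E°), Tl⁺/Tl the anode: E°cell = +0.14 − (-0.34) = +0.48 V, n = 2.
Overall: Sn⁴⁺(aq) + 2 Tl(s) → Sn²⁺(aq) + 2 Tl⁺(aq)
Q = [Sn²⁺]·[Tl⁺]^2 / ([Sn⁴⁺]); log Q = -6.126.
E = E° − (0.0592/n) log Q = +0.48 − (0.0592/2)(-6.126) = +0.661 V.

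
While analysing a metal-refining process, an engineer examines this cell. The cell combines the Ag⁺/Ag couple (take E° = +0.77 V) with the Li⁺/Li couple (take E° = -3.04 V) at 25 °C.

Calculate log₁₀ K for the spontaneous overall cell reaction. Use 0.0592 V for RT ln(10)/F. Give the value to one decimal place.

Cathode: Ag⁺/Ag; anode: Li⁺/Li. E°cell = +3.81 V, n = 1.
log K = nE°cell / 0.0592 = (1)(+3.81) / 0.0592 = 64.4.

64.4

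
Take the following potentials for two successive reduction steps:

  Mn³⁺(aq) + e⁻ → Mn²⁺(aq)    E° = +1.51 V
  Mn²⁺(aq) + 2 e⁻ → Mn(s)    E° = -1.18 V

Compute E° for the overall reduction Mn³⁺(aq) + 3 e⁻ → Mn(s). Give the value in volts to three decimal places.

Since ΔG° = −nFE° is additive over sequential reductions, n₃E°₃ = n₁E°₁ + n₂E°₂.
E°₃ = (1×+1.51 + 2×-1.18) / 3 = (-0.850) / 3 = -0.283 V.

-0.283 V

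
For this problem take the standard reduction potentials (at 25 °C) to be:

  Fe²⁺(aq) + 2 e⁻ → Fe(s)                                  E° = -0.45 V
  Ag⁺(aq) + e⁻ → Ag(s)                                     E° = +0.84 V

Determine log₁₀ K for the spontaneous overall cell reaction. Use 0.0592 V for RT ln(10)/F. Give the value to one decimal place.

Cathode: Ag⁺/Ag; anode: Fe²⁺/Fe. E°cell = +1.29 V, n = 2.
log K = nE°cell / 0.0592 = (2)(+1.29) / 0.0592 = 43.6.

43.6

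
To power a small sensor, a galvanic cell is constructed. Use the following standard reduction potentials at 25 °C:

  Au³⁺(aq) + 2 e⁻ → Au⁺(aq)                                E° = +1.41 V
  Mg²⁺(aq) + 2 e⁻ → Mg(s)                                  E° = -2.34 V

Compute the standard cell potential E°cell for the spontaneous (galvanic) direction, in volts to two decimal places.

The Au³⁺/Au⁺ couple has the higher reduction potential, so it is the cathode; Mg²⁺/Mg is oxidised at the anode.
E°cell = E°(cathode) − E°(anode) = (+1.41) − (-2.34) = +3.75 V.

+3.75 V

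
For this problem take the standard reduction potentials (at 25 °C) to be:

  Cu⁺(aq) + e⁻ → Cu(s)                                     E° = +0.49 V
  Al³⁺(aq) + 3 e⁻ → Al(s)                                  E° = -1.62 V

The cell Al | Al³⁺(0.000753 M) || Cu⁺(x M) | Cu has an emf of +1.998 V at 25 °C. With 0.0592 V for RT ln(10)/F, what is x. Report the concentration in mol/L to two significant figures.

0.0012 M

Cu⁺/Cu is the cathode, Al³⁺/Al the anode: E°cell = +2.11 V, n = 3.
Overall reaction: 3 Cu⁺(aq) + Al(s) → 3 Cu(s) + Al³⁺(aq); Q = [Al³⁺]^1/[Cu⁺]^3.
From E = E° − (0.0592/n) log Q: log Q = (E° − E)·n/0.0592 = (+2.11 − (+1.998))·3/0.0592 = 5.6757.
So 3·log[Cu⁺] = 1·log(0.000753) − log Q = -3.1232 − (5.6757) = -8.7989; log[Cu⁺] = -8.7989 / 3 = -2.9330; [Cu⁺] = 10^(-2.9330) ≈ 0.0012 M.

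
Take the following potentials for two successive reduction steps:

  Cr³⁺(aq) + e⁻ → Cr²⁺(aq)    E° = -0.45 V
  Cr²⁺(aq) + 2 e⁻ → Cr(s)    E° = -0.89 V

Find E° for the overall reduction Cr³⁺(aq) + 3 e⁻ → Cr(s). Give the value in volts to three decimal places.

Adding the free-energy changes (−nFE°) of the two steps gives −n₃FE°₃ = −n₁FE°₁ − n₂FE°₂.
E°₃ = (1×-0.45 + 2×-0.89) / 3 = (-2.230) / 3 = -0.743 V.

-0.743 V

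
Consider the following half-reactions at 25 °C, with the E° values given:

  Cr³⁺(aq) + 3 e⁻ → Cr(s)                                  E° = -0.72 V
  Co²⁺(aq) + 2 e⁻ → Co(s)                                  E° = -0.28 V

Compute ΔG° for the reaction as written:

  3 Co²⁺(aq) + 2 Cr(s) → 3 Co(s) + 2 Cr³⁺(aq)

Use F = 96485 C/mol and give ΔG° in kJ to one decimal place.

-254.7 kJ

As written, Co²⁺/Co is reduced (cathode) and Cr³⁺/Cr is oxidised (anode), so E°cell = (-0.28) − (-0.72) = +0.44 V.
Balancing electrons gives n = 6.
ΔG° = −nFE° = −(6)(96485)(+0.44) = -254,720 J = -254.7 kJ.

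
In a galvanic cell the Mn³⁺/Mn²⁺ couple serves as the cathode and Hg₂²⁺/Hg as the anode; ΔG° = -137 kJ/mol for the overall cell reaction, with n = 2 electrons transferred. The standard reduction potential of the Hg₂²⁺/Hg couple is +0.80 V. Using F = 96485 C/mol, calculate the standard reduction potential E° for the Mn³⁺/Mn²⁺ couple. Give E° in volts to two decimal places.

+1.51 V

E°cell = −ΔG°/(nF) = −(-137×10³)/((2)(96485)) = +0.710 V.
Since Mn³⁺/Mn²⁺ is the cathode and Hg₂²⁺/Hg the anode, E°cell = E°(Mn³⁺/Mn²⁺) − E°(Hg₂²⁺/Hg).
So E°(Mn³⁺/Mn²⁺) = E°cell + E°(Hg₂²⁺/Hg) = +0.710 + (+0.80) = +1.51 V.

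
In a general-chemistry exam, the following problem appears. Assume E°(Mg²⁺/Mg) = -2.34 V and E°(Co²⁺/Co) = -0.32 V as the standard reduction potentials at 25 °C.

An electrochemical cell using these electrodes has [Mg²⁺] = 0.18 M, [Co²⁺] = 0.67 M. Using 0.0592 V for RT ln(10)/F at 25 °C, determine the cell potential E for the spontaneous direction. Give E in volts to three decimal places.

+2.037 V

Co²⁺/Co is the cathode (higher E°), Mg²⁺/Mg the anode: E°cell = -0.32 − (-2.34) = +2.02 V, n = 2.
Overall: Co²⁺(aq) + Mg(s) → Co(s) + Mg²⁺(aq)
Q = [Mg²⁺] / ([Co²⁺]); log Q = -0.571.
E = E° − (0.0592/n) log Q = +2.02 − (0.0592/2)(-0.571) = +2.037 V.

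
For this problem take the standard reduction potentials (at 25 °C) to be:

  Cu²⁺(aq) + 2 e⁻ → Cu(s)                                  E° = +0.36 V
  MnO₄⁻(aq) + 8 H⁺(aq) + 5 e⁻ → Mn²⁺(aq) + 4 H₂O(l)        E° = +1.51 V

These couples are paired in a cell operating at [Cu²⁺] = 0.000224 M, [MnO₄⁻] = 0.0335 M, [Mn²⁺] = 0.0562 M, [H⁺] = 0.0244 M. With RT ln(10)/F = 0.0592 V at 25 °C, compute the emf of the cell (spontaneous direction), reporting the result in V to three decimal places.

+1.103 V

MnO₄⁻/Mn²⁺ is the cathode (higher E°), Cu²⁺/Cu the anode: E°cell = +1.51 − (+0.36) = +1.15 V, n = 10.
Overall: 2 MnO₄⁻(aq) + 16 H⁺(aq) + 5 Cu(s) → 2 Mn²⁺(aq) + 8 H₂O(l) + 5 Cu²⁺(aq)
Q = [Mn²⁺]^2·[Cu²⁺]^5 / ([MnO₄⁻]^2·[H⁺]^16); log Q = 8.002.
E = E° − (0.0592/n) log Q = +1.15 − (0.0592/10)(8.002) = +1.103 V.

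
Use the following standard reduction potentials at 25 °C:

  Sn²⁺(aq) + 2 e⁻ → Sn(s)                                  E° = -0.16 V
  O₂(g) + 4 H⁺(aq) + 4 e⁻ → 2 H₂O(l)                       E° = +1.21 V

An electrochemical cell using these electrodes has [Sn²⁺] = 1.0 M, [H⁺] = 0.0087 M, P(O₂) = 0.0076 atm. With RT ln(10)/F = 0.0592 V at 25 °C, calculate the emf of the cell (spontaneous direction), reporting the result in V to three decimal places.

+1.217 V

O₂/H₂O is the cathode (higher E°), Sn²⁺/Sn the anode: E°cell = +1.21 − (-0.16) = +1.37 V, n = 4.
Overall: O₂(g) + 4 H⁺(aq) + 2 Sn(s) → 2 H₂O(l) + 2 Sn²⁺(aq)
Q = [Sn²⁺]^2 / (P(O₂)·[H⁺]^4); log Q = 10.361.
E = E° − (0.0592/n) log Q = +1.37 − (0.0592/4)(10.361) = +1.217 V.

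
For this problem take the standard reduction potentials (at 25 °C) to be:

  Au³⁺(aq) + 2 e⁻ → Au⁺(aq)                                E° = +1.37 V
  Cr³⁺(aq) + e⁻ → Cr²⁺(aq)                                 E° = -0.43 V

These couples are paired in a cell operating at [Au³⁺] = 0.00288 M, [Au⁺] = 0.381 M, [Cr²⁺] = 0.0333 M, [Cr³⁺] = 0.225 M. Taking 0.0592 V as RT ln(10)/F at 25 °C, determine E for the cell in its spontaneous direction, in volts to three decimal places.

+1.688 V

Au³⁺/Au⁺ is the cathode (higher E°), Cr³⁺/Cr²⁺ the anode: E°cell = +1.37 − (-0.43) = +1.80 V, n = 2.
Overall: Au³⁺(aq) + 2 Cr²⁺(aq) → Au⁺(aq) + 2 Cr³⁺(aq)
Q = [Au⁺]·[Cr³⁺]^2 / ([Au³⁺]·[Cr²⁺]^2); log Q = 3.781.
E = E° − (0.0592/n) log Q = +1.80 − (0.0592/2)(3.781) = +1.688 V.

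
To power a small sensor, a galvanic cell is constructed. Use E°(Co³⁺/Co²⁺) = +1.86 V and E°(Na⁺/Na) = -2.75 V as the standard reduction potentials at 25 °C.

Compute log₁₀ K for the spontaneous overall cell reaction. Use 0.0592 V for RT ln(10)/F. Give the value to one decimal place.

Cathode: Co³⁺/Co²⁺; anode: Na⁺/Na. E°cell = +4.61 V, n = 1.
log K = nE°cell / 0.0592 = (1)(+4.61) / 0.0592 = 77.9.

77.9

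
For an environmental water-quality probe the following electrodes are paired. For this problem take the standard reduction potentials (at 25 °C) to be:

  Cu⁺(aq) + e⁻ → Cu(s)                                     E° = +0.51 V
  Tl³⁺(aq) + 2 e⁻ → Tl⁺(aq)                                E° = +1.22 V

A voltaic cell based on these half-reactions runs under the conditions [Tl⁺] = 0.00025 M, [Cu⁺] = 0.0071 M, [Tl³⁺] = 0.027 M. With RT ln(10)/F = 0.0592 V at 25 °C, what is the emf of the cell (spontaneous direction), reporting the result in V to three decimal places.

+0.897 V

Tl³⁺/Tl⁺ is the cathode (higher E°), Cu⁺/Cu the anode: E°cell = +1.22 − (+0.51) = +0.71 V, n = 2.
Overall: Tl³⁺(aq) + 2 Cu(s) → Tl⁺(aq) + 2 Cu⁺(aq)
Q = [Tl⁺]·[Cu⁺]^2 / ([Tl³⁺]); log Q = -6.331.
E = E° − (0.0592/n) log Q = +0.71 − (0.0592/2)(-6.331) = +0.897 V.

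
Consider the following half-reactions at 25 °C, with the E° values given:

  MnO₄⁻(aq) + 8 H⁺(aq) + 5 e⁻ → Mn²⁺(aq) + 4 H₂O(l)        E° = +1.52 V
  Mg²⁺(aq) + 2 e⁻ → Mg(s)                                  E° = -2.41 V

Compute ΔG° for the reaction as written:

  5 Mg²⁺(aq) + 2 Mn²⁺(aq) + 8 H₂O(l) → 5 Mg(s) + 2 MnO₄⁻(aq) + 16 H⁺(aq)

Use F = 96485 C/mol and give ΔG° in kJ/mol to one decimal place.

As written, Mg²⁺/Mg is reduced (cathode) and MnO₄⁻/Mn²⁺ is oxidised (anode), so E°cell = (-2.41) − (+1.52) = -3.93 V.
Balancing electrons gives n = 10.
ΔG° = −nFE° = −(10)(96485)(-3.93) = 3,791,860 J = +3791.9 kJ/mol.

+3791.9 kJ/mol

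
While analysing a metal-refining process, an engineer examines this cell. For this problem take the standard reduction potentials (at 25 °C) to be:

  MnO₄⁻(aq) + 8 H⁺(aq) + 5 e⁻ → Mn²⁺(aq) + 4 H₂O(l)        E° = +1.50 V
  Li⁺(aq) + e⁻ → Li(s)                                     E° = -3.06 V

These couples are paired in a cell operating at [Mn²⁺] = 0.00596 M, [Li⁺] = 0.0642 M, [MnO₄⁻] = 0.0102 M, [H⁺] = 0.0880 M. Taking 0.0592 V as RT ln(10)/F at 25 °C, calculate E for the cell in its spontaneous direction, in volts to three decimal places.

MnO₄⁻/Mn²⁺ is the cathode (higher E°), Li⁺/Li the anode: E°cell = +1.50 − (-3.06) = +4.56 V, n = 5.
Overall: MnO₄⁻(aq) + 8 H⁺(aq) + 5 Li(s) → Mn²⁺(aq) + 4 H₂O(l) + 5 Li⁺(aq)
Q = [Mn²⁺]·[Li⁺]^5 / ([MnO₄⁻]·[H⁺]^8); log Q = 2.248.
E = E° − (0.0592/n) log Q = +4.56 − (0.0592/5)(2.248) = +4.533 V.

+4.533 V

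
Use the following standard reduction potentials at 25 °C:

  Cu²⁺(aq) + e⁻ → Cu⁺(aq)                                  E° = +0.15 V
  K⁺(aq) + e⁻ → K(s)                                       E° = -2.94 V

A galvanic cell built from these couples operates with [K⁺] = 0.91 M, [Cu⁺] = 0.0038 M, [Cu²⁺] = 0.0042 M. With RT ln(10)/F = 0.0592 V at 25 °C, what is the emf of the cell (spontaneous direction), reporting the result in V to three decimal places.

Cu²⁺/Cu⁺ is the cathode (higher E°), K⁺/K the anode: E°cell = +0.15 − (-2.94) = +3.09 V, n = 1.
Overall: Cu²⁺(aq) + K(s) → Cu⁺(aq) + K⁺(aq)
Q = [Cu⁺]·[K⁺] / ([Cu²⁺]); log Q = -0.084.
E = E° − (0.0592/n) log Q = +3.09 − (0.0592/1)(-0.084) = +3.095 V.

+3.095 V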